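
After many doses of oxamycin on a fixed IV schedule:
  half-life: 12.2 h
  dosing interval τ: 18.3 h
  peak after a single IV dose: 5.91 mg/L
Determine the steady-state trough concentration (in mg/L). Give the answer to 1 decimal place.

3.2 mg/L

k = ln2 / t½ = 0.693147 / 12.2 = 0.05682 h⁻¹
e^(−kτ) = e^(−0.05682 × 18.3) = 0.3535
Accumulation ratio R = 1 / (1 − e^(−kτ)) = 1 / (1 − 0.3535) = 1.547
Steady-state trough = C₀ × R × e^(−kτ) = 5.91 × 1.547 × 0.3535 = 3.232 mg/L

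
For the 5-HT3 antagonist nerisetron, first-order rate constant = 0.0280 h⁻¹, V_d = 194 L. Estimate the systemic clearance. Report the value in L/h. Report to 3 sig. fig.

5.43 L/h

CL = k × Vd = 0.0280 × 194 = 5.432 L/h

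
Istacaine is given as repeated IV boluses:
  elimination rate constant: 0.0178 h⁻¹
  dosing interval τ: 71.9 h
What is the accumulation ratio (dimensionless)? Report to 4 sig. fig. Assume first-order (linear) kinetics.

1.385

e^(−kτ) = e^(−0.01780 × 71.9) = 0.2781
Accumulation ratio R = 1 / (1 − e^(−kτ)) = 1 / (1 − 0.2781) = 1.385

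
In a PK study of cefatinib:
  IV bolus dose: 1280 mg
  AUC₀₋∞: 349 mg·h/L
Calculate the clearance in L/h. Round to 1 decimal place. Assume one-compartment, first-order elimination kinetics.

CL = Dose / AUC = 1280 / 349 = 3.668 L/h

3.7 L/h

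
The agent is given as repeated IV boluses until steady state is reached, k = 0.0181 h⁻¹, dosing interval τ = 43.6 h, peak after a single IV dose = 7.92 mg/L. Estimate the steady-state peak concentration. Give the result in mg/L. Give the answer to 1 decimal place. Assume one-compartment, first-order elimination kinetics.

e^(−kτ) = e^(−0.01810 × 43.6) = 0.4542
Accumulation ratio R = 1 / (1 − e^(−kτ)) = 1 / (1 − 0.4542) = 1.832
Steady-state peak = C₀ × R = 7.92 × 1.832 = 14.51 mg/L

14.5 mg/L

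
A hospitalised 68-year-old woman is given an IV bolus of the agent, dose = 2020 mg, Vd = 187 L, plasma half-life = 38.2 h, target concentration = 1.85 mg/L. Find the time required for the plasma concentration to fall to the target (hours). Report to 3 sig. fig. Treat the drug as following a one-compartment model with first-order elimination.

97.2 h

C₀ = Dose / Vd = 2020 / 187 = 10.80 mg/L
k = ln2 / t½ = 0.693147 / 38.2 = 0.01815 h⁻¹
t = ln(C₀ / C) / k = ln(10.80 / 1.85) / 0.01815
  = ln(5.838) / 0.01815 = 1.764 / 0.01815 = 97.19 h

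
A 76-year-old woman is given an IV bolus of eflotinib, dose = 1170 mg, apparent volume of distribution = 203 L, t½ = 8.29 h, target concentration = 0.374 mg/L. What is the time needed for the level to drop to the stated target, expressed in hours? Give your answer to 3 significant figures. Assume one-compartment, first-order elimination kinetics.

C₀ = Dose / Vd = 1170 / 203 = 5.764 mg/L
k = ln2 / t½ = 0.693147 / 8.29 = 0.08361 h⁻¹
t = ln(C₀ / C) / k = ln(5.764 / 0.374) / 0.08361
  = ln(15.41) / 0.08361 = 2.735 / 0.08361 = 32.71 h

32.7 h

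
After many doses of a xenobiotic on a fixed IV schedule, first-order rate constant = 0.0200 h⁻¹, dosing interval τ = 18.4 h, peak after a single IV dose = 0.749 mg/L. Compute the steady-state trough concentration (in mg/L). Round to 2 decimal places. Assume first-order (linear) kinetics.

e^(−kτ) = e^(−0.02000 × 18.4) = 0.6921
Accumulation ratio R = 1 / (1 − e^(−kτ)) = 1 / (1 − 0.6921) = 3.248
Steady-state trough = C₀ × R × e^(−kτ) = 0.749 × 3.248 × 0.6921 = 1.684 mg/L

1.68 mg/L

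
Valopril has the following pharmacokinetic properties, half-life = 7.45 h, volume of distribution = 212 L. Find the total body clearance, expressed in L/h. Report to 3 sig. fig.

19.7 L/h

k = ln2 / t½ = 0.693147 / 7.45 = 0.09304 h⁻¹
CL = k × Vd = 0.09304 × 212 = 19.72 L/h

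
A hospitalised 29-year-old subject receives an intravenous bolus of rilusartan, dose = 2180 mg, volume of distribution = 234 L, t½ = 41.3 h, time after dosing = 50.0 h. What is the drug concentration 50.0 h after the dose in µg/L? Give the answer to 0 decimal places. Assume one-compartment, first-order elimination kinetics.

4025 µg/L

C₀ = Dose / Vd = 2180 / 234 = 9.316 mg/L
k = ln2 / t½ = 0.693147 / 41.3 = 0.01678 h⁻¹
C = C₀ · e^(−k·t) = 9.316 × e^(−0.01678 × 50.0)
  = 9.316 × 0.4321 = 4.025 mg/L
Convert: 4.025 mg/L × 1000 = 4025 µg/L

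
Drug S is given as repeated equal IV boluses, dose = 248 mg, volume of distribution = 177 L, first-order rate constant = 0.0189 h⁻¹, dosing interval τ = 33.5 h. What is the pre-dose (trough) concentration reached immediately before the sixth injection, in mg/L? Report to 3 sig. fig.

1.52 mg/L

C₀ per dose = Dose / Vd = 248 / 177 = 1.401 mg/L
Fraction remaining after one interval: r = e^(−kτ) = e^(−0.01890 × 33.5) = 0.5309
Before dose 6, 5 doses have been given (aged 1τ, 2τ, 3τ, 4τ, 5τ).
C_trough = C₀ × (r + r² + … + r^5) = C₀ × r(1−r^5)/(1−r)
        = 1.401 × 0.5309 × (1 − 0.04218) / (1 − 0.5309) = 1.519 mg/L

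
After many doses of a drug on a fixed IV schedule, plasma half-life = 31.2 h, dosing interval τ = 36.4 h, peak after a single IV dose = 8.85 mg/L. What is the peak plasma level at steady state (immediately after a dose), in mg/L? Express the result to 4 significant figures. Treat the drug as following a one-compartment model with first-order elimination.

k = ln2 / t½ = 0.693147 / 31.2 = 0.02222 h⁻¹
e^(−kτ) = e^(−0.02222 × 36.4) = 0.4454
Accumulation ratio R = 1 / (1 − e^(−kτ)) = 1 / (1 − 0.4454) = 1.803
Steady-state peak = C₀ × R = 8.85 × 1.803 = 15.96 mg/L

15.96 mg/L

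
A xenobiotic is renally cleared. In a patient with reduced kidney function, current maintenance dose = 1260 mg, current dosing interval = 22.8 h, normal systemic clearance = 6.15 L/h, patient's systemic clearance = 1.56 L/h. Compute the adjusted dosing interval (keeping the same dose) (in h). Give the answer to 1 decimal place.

To keep the same average steady-state level, dosing rate must scale with clearance.
CL ratio = 1.56 / 6.15 = 0.2537
New interval (same dose) = 22.8 / 0.2537 = 89.87 h

89.9 h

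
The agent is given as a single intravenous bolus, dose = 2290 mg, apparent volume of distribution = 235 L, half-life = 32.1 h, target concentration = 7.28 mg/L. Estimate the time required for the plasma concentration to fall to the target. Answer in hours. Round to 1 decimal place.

13.5 h

C₀ = Dose / Vd = 2290 / 235 = 9.745 mg/L
k = ln2 / t½ = 0.693147 / 32.1 = 0.02159 h⁻¹
t = ln(C₀ / C) / k = ln(9.745 / 7.28) / 0.02159
  = ln(1.339) / 0.02159 = 0.2919 / 0.02159 = 13.52 h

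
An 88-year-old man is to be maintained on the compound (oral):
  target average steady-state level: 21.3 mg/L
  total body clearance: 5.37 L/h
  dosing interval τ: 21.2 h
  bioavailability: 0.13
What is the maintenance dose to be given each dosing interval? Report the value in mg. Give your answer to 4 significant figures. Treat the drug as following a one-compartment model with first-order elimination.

18650 mg

At steady state, F × (Dose/τ) = Css × CL.
Dose = Css × CL × τ / F = 21.3 × 5.370 × 21.2 / 0.13 = 18650 mg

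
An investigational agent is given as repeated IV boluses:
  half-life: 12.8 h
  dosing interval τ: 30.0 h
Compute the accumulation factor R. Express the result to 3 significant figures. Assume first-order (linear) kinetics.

k = ln2 / t½ = 0.693147 / 12.8 = 0.05415 h⁻¹
e^(−kτ) = e^(−0.05415 × 30.0) = 0.1970
Accumulation ratio R = 1 / (1 − e^(−kτ)) = 1 / (1 − 0.1970) = 1.245

1.25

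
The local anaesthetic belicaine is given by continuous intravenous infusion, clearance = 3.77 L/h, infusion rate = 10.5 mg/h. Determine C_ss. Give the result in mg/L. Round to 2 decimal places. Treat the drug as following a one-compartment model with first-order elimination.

2.79 mg/L

At steady state Css = R₀ / CL = 10.5 / 3.770 = 2.785 mg/L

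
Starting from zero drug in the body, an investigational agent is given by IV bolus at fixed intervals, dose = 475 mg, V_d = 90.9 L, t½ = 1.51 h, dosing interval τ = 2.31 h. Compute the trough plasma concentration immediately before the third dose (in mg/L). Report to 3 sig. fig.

2.44 mg/L

C₀ per dose = Dose / Vd = 475 / 90.9 = 5.226 mg/L
k = ln2 / t½ = 0.693147 / 1.51 = 0.4590 h⁻¹
Fraction remaining after one interval: r = e^(−kτ) = e^(−0.4590 × 2.31) = 0.3464
Before dose 3, 2 doses have been given (aged 1τ, 2τ).
C_trough = C₀ × (r + r²) = 5.226 × (0.3464 + 0.1200) = 2.437 mg/L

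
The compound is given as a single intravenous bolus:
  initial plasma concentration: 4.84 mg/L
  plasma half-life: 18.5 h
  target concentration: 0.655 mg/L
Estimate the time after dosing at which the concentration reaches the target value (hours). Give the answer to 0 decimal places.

53 h

k = ln2 / t½ = 0.693147 / 18.5 = 0.03747 h⁻¹
t = ln(C₀ / C) / k = ln(4.840 / 0.655) / 0.03747
  = ln(7.389) / 0.03747 = 2.000 / 0.03747 = 53.38 h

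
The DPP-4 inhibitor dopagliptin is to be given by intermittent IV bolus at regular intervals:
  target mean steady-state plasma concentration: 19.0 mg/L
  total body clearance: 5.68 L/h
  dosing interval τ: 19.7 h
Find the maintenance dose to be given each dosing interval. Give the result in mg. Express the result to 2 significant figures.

At steady state, Dose/τ = Css × CL.
Dose = Css × CL × τ = 19.0 × 5.680 × 19.7 = 2126 mg

2100 mg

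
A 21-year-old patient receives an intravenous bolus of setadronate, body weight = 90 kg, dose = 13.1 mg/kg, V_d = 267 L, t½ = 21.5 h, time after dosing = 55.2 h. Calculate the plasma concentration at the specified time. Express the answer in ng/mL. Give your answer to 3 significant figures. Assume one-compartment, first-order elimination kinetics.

745 ng/mL

Total dose = 13.1 × 90 = 1179 mg
C₀ = Dose / Vd = 1179 / 267 = 4.416 mg/L
k = ln2 / t½ = 0.693147 / 21.5 = 0.03224 h⁻¹
C = C₀ · e^(−k·t) = 4.416 × e^(−0.03224 × 55.2)
  = 4.416 × 0.1687 = 0.7450 mg/L
Convert: 0.7450 mg/L × 1000 = 745.0 ng/mL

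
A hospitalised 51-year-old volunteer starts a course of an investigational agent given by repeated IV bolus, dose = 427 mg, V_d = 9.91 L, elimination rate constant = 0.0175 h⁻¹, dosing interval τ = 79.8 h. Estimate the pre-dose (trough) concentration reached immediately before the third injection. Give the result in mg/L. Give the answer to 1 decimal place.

C₀ per dose = Dose / Vd = 427 / 9.91 = 43.09 mg/L
Fraction remaining after one interval: r = e^(−kτ) = e^(−0.01750 × 79.8) = 0.2475
Before dose 3, 2 doses have been given (aged 1τ, 2τ).
C_trough = C₀ × (r + r²) = 43.09 × (0.2475 + 0.06126) = 13.30 mg/L

13.3 mg/L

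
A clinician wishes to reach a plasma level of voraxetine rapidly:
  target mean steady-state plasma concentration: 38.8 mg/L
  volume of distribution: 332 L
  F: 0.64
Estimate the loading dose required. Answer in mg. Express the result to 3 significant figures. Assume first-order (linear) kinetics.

20100 mg

LD = Css × Vd / F = 38.8 × 332 / 0.64 = 20130 mg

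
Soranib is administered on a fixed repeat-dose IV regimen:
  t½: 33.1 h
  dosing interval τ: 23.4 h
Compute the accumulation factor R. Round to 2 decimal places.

k = ln2 / t½ = 0.693147 / 33.1 = 0.02094 h⁻¹
e^(−kτ) = e^(−0.02094 × 23.4) = 0.6126
Accumulation ratio R = 1 / (1 − e^(−kτ)) = 1 / (1 − 0.6126) = 2.581

2.58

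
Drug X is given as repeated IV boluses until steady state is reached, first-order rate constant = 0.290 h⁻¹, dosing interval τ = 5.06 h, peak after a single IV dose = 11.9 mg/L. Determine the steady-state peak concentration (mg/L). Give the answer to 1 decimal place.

e^(−kτ) = e^(−0.2900 × 5.06) = 0.2305
Accumulation ratio R = 1 / (1 − e^(−kτ)) = 1 / (1 − 0.2305) = 1.300
Steady-state peak = C₀ × R = 11.9 × 1.300 = 15.47 mg/L

15.5 mg/L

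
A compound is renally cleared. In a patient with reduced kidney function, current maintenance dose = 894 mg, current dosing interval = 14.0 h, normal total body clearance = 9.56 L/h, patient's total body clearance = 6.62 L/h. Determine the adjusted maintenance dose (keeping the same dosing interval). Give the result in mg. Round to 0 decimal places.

619 mg

To keep the same average steady-state level, dosing rate must scale with clearance.
CL ratio = 6.62 / 9.56 = 0.6925
New dose (same interval) = 894 × 0.6925 = 619.1 mg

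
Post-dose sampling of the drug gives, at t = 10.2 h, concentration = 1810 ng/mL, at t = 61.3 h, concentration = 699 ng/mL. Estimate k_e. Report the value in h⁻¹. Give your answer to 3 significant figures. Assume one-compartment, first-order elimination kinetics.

0.0186 h⁻¹

k = ln(C₁/C₂) / (t₂ − t₁) = ln(1810/699) / (61.3 − 10.2)
  = 0.9514 / 51.10 = 0.01862 h⁻¹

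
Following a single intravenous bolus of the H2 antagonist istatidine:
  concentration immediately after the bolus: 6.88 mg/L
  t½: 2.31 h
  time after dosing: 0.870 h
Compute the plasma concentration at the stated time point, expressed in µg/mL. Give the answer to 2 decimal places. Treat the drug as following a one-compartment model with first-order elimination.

5.30 µg/mL

k = ln2 / t½ = 0.693147 / 2.31 = 0.3001 h⁻¹
C = C₀ · e^(−k·t) = 6.880 × e^(−0.3001 × 0.870)
  = 6.880 × 0.7702 = 5.299 mg/L
(5.299 mg/L = 5.299 µg/mL)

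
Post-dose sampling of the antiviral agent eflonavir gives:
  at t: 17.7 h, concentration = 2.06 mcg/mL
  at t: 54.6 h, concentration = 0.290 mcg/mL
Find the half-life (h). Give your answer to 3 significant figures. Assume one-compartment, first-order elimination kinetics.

13.0 h

k = ln(C₁/C₂) / (t₂ − t₁) = ln(2.06/0.290) / (54.6 − 17.7)
  = 1.961 / 36.90 = 0.05314 h⁻¹
t½ = ln2 / k = 0.693147 / 0.05314 = 13.04 h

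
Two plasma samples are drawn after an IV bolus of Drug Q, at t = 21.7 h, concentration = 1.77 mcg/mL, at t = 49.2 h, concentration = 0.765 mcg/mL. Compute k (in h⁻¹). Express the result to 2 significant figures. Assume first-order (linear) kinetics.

k = ln(C₁/C₂) / (t₂ − t₁) = ln(1.77/0.765) / (49.2 − 21.7)
  = 0.8389 / 27.50 = 0.03051 h⁻¹

0.031 h⁻¹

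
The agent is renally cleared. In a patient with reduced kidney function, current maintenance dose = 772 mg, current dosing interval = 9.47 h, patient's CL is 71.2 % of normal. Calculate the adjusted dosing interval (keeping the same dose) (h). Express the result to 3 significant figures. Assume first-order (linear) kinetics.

13.3 h

To keep the same average steady-state level, dosing rate must scale with clearance.
CL ratio = 71.2 / 100 = 0.7120
New interval (same dose) = 9.47 / 0.7120 = 13.30 h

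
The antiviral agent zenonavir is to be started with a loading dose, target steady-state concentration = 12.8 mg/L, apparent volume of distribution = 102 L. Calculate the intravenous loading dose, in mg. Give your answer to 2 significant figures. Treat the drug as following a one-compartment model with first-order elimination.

1300 mg

LD = Css × Vd = 12.8 × 102 = 1306 mg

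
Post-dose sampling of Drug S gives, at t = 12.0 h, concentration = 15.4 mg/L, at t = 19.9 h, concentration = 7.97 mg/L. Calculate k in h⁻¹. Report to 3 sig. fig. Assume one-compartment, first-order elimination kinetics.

0.0834 h⁻¹

k = ln(C₁/C₂) / (t₂ − t₁) = ln(15.4/7.97) / (19.9 − 12.0)
  = 0.6587 / 7.900 = 0.08338 h⁻¹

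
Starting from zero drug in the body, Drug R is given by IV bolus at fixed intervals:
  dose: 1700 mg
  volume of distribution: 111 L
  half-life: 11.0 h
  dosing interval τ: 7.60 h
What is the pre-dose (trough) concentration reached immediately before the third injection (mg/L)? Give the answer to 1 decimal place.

C₀ per dose = Dose / Vd = 1700 / 111 = 15.32 mg/L
k = ln2 / t½ = 0.693147 / 11.0 = 0.06301 h⁻¹
Fraction remaining after one interval: r = e^(−kτ) = e^(−0.06301 × 7.60) = 0.6195
Before dose 3, 2 doses have been given (aged 1τ, 2τ).
C_trough = C₀ × (r + r²) = 15.32 × (0.6195 + 0.3838) = 15.37 mg/L

15.4 mg/L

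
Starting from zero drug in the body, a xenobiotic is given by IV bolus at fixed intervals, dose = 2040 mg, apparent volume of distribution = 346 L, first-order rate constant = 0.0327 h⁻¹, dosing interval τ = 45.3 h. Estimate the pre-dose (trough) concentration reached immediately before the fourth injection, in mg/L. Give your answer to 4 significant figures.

C₀ per dose = Dose / Vd = 2040 / 346 = 5.896 mg/L
Fraction remaining after one interval: r = e^(−kτ) = e^(−0.03270 × 45.3) = 0.2273
Before dose 4, 3 doses have been given (aged 1τ, 2τ, 3τ).
C_trough = C₀ × (r + r² + … + r^3) = C₀ × r(1−r^3)/(1−r)
        = 5.896 × 0.2273 × (1 − 0.01174) / (1 − 0.2273) = 1.714 mg/L

1.714 mg/L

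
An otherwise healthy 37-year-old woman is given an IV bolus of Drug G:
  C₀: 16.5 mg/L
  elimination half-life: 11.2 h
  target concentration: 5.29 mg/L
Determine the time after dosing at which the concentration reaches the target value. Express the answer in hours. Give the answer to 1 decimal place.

k = ln2 / t½ = 0.693147 / 11.2 = 0.06189 h⁻¹
t = ln(C₀ / C) / k = ln(16.50 / 5.29) / 0.06189
  = ln(3.119) / 0.06189 = 1.138 / 0.06189 = 18.39 h

18.4 h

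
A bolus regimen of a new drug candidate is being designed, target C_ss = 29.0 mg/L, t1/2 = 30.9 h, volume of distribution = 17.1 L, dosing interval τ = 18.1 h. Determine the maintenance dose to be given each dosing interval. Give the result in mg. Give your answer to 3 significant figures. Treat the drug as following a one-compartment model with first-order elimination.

k = ln2 / t½ = 0.693147 / 30.9 = 0.02243 h⁻¹
CL = k × Vd = 0.02243 × 17.1 = 0.3836 L/h
At steady state, Dose/τ = Css × CL.
Dose = Css × CL × τ = 29.0 × 0.3836 × 18.1 = 201.4 mg

201 mg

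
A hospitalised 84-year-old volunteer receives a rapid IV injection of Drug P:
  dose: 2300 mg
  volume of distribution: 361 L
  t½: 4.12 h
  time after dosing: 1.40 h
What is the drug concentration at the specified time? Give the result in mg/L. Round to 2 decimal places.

5.03 mg/L

C₀ = Dose / Vd = 2300 / 361 = 6.371 mg/L
k = ln2 / t½ = 0.693147 / 4.12 = 0.1682 h⁻¹
C = C₀ · e^(−k·t) = 6.371 × e^(−0.1682 × 1.40)
  = 6.371 × 0.7902 = 5.034 mg/L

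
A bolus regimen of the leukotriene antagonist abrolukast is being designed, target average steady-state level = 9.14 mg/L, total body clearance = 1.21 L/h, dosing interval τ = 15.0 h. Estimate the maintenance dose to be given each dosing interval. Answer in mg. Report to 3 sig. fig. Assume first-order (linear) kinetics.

166 mg

At steady state, Dose/τ = Css × CL.
Dose = Css × CL × τ = 9.14 × 1.210 × 15.0 = 165.9 mg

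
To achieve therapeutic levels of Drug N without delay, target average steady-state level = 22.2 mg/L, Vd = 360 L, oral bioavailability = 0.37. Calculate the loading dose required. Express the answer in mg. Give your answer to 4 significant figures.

LD = Css × Vd / F = 22.2 × 360 / 0.37 = 21600 mg

21600 mg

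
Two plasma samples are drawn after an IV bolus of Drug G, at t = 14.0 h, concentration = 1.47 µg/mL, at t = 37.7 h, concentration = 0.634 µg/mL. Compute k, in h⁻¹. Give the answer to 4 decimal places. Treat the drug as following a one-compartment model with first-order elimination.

k = ln(C₁/C₂) / (t₂ − t₁) = ln(1.47/0.634) / (37.7 − 14.0)
  = 0.8410 / 23.70 = 0.03549 h⁻¹

0.0355 h⁻¹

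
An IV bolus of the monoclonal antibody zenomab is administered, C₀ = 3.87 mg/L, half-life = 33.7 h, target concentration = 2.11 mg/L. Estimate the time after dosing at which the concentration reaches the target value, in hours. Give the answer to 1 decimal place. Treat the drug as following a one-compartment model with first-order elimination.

29.5 h

k = ln2 / t½ = 0.693147 / 33.7 = 0.02057 h⁻¹
t = ln(C₀ / C) / k = ln(3.870 / 2.11) / 0.02057
  = ln(1.834) / 0.02057 = 0.6065 / 0.02057 = 29.48 h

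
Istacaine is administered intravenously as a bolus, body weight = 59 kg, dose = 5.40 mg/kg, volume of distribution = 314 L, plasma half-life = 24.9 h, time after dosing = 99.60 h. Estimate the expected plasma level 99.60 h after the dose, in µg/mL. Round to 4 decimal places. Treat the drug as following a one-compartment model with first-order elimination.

0.0634 µg/mL

Total dose = 5.40 × 59 = 318.6 mg
C₀ = Dose / Vd = 318.6 / 314 = 1.015 mg/L
k = ln2 / t½ = 0.693147 / 24.9 = 0.02784 h⁻¹
t / t½ = 99.60 / 24.9 = 4 half-lives
C = C₀ × (1/2)^4 = 1.015 × 0.06250 = 0.06344 mg/L
(0.06344 mg/L = 0.06344 µg/mL)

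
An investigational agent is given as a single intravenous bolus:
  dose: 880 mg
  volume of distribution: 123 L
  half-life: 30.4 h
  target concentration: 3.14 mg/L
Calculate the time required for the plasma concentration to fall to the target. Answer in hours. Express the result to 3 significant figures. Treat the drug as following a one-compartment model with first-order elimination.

36.1 h

C₀ = Dose / Vd = 880.0 / 123 = 7.154 mg/L
k = ln2 / t½ = 0.693147 / 30.4 = 0.02280 h⁻¹
t = ln(C₀ / C) / k = ln(7.154 / 3.14) / 0.02280
  = ln(2.278) / 0.02280 = 0.8233 / 0.02280 = 36.11 h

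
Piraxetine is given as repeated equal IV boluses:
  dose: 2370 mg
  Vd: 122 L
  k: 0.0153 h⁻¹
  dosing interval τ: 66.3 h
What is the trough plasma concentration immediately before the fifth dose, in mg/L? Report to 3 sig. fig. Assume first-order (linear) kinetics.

C₀ per dose = Dose / Vd = 2370 / 122 = 19.43 mg/L
Fraction remaining after one interval: r = e^(−kτ) = e^(−0.01530 × 66.3) = 0.3626
Before dose 5, 4 doses have been given (aged 1τ, 2τ, 3τ, 4τ).
C_trough = C₀ × (r + r² + … + r^4) = C₀ × r(1−r^4)/(1−r)
        = 19.43 × 0.3626 × (1 − 0.01729) / (1 − 0.3626) = 10.86 mg/L

10.9 mg/L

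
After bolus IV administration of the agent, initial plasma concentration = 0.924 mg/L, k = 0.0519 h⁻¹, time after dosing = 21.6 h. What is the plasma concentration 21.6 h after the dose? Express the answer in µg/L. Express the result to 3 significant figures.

301 µg/L

C = C₀ · e^(−k·t) = 0.9240 × e^(−0.05190 × 21.6)
  = 0.9240 × 0.3259 = 0.3011 mg/L
Convert: 0.3011 mg/L × 1000 = 301.1 µg/L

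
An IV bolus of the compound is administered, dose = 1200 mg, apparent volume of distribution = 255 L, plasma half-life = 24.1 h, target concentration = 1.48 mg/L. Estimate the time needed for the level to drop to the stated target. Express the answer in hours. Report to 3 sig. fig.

C₀ = Dose / Vd = 1200 / 255 = 4.706 mg/L
k = ln2 / t½ = 0.693147 / 24.1 = 0.02876 h⁻¹
t = ln(C₀ / C) / k = ln(4.706 / 1.48) / 0.02876
  = ln(3.180) / 0.02876 = 1.157 / 0.02876 = 40.23 h

40.2 h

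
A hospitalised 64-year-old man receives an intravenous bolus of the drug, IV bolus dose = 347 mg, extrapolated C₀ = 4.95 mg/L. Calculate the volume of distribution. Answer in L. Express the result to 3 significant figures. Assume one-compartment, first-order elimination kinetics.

Vd = Dose / C₀ = 347.0 / 4.95 = 70.10 L

70.1 L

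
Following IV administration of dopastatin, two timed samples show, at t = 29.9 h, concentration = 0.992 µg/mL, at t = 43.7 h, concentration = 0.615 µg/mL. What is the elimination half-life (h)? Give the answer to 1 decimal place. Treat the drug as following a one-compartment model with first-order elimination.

k = ln(C₁/C₂) / (t₂ − t₁) = ln(0.992/0.615) / (43.7 − 29.9)
  = 0.4781 / 13.80 = 0.03464 h⁻¹
t½ = ln2 / k = 0.693147 / 0.03464 = 20.01 h

20.0 h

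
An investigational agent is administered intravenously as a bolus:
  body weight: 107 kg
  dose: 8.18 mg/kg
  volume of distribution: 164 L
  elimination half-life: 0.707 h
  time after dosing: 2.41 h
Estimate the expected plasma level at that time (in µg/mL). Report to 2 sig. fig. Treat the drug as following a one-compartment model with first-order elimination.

0.50 µg/mL

Total dose = 8.18 × 107 = 875.3 mg
C₀ = Dose / Vd = 875.3 / 164 = 5.337 mg/L
k = ln2 / t½ = 0.693147 / 0.707 = 0.9804 h⁻¹
C = C₀ · e^(−k·t) = 5.337 × e^(−0.9804 × 2.41)
  = 5.337 × 0.09416 = 0.5025 mg/L
(0.5025 mg/L = 0.5025 µg/mL)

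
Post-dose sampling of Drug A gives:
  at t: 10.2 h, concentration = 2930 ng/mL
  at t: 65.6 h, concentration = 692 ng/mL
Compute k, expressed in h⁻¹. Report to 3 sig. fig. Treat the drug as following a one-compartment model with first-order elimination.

0.0261 h⁻¹

k = ln(C₁/C₂) / (t₂ − t₁) = ln(2930/692) / (65.6 − 10.2)
  = 1.443 / 55.40 = 0.02605 h⁻¹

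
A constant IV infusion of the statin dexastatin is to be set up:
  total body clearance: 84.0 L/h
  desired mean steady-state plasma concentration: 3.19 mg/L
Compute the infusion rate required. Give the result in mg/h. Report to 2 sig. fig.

At steady state, infusion rate R₀ = Css × CL = 3.19 × 84.00 = 268.0 mg/h

270 mg/h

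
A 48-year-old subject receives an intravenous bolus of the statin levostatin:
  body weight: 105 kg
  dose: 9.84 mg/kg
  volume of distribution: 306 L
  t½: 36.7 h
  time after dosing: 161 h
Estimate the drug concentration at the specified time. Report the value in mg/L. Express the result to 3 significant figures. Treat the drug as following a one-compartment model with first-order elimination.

Total dose = 9.84 × 105 = 1033 mg
C₀ = Dose / Vd = 1033 / 306 = 3.376 mg/L
k = ln2 / t½ = 0.693147 / 36.7 = 0.01889 h⁻¹
C = C₀ · e^(−k·t) = 3.376 × e^(−0.01889 × 161)
  = 3.376 × 0.04777 = 0.1613 mg/L

0.161 mg/L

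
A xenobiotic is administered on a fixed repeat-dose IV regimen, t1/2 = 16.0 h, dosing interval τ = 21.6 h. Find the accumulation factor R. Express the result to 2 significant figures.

1.6

k = ln2 / t½ = 0.693147 / 16.0 = 0.04332 h⁻¹
e^(−kτ) = e^(−0.04332 × 21.6) = 0.3923
Accumulation ratio R = 1 / (1 − e^(−kτ)) = 1 / (1 − 0.3923) = 1.646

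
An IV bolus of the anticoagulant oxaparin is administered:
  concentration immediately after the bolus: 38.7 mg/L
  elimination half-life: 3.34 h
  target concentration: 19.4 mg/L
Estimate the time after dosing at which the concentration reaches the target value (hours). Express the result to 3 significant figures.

3.33 h

k = ln2 / t½ = 0.693147 / 3.34 = 0.2075 h⁻¹
t = ln(C₀ / C) / k = ln(38.70 / 19.4) / 0.2075
  = ln(1.995) / 0.2075 = 0.6906 / 0.2075 = 3.328 h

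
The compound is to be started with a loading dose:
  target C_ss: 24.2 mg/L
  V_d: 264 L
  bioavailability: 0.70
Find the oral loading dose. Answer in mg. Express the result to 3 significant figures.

LD = Css × Vd / F = 24.2 × 264 / 0.70 = 9127 mg

9130 mg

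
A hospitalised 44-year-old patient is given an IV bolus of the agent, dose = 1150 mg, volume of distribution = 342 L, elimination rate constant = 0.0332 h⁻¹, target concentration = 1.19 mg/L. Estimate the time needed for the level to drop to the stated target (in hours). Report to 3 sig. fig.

C₀ = Dose / Vd = 1150 / 342 = 3.363 mg/L
t = ln(C₀ / C) / k = ln(3.363 / 1.19) / 0.03320
  = ln(2.826) / 0.03320 = 1.039 / 0.03320 = 31.30 h

31.3 h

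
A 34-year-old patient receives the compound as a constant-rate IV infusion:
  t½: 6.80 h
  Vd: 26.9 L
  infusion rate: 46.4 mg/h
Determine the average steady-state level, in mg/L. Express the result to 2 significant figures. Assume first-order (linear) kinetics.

17 mg/L

k = ln2 / t½ = 0.693147 / 6.80 = 0.1019 h⁻¹
CL = k × Vd = 0.1019 × 26.9 = 2.741 L/h
At steady state Css = R₀ / CL = 46.4 / 2.741 = 16.93 mg/L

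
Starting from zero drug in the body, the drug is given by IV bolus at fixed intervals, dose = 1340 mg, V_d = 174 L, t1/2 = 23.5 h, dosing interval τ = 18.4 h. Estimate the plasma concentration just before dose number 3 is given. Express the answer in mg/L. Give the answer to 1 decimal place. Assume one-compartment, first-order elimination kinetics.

7.1 mg/L

C₀ per dose = Dose / Vd = 1340 / 174 = 7.701 mg/L
k = ln2 / t½ = 0.693147 / 23.5 = 0.02950 h⁻¹
Fraction remaining after one interval: r = e^(−kτ) = e^(−0.02950 × 18.4) = 0.5811
Before dose 3, 2 doses have been given (aged 1τ, 2τ).
C_trough = C₀ × (r + r²) = 7.701 × (0.5811 + 0.3377) = 7.076 mg/L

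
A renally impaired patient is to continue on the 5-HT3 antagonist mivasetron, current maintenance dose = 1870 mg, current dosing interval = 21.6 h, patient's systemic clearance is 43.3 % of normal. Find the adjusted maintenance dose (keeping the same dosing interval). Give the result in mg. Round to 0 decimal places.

To keep the same average steady-state level, dosing rate must scale with clearance.
CL ratio = 43.3 / 100 = 0.4330
New dose (same interval) = 1870 × 0.4330 = 809.7 mg

810 mg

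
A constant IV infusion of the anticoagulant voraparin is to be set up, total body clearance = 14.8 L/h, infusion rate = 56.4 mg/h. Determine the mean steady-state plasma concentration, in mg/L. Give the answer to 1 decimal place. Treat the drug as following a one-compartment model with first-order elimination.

At steady state Css = R₀ / CL = 56.4 / 14.80 = 3.811 mg/L

3.8 mg/L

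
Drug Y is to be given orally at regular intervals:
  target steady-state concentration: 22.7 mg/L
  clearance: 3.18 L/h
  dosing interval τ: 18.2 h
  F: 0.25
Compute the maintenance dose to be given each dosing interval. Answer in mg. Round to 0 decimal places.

At steady state, F × (Dose/τ) = Css × CL.
Dose = Css × CL × τ / F = 22.7 × 3.180 × 18.2 / 0.25 = 5255 mg

5255 mg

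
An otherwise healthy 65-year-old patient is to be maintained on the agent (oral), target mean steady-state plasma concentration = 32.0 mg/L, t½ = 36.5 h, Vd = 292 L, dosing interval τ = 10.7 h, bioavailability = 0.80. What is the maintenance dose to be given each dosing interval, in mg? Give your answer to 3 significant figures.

2370 mg

k = ln2 / t½ = 0.693147 / 36.5 = 0.01899 h⁻¹
CL = k × Vd = 0.01899 × 292 = 5.545 L/h
At steady state, F × (Dose/τ) = Css × CL.
Dose = Css × CL × τ / F = 32.0 × 5.545 × 10.7 / 0.80 = 2373 mg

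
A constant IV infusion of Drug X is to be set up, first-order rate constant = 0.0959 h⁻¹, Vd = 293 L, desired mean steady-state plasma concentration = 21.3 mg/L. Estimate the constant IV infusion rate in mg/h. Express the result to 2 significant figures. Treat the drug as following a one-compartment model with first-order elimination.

CL = k × Vd = 0.09590 × 293 = 28.10 L/h
At steady state, infusion rate R₀ = Css × CL = 21.3 × 28.10 = 598.5 mg/h

600 mg/h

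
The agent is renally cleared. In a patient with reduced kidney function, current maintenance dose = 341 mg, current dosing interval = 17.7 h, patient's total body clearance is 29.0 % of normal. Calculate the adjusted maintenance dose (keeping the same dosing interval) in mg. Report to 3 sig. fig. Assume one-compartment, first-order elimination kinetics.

98.9 mg

To keep the same average steady-state level, dosing rate must scale with clearance.
CL ratio = 29.0 / 100 = 0.2900
New dose (same interval) = 341 × 0.2900 = 98.89 mg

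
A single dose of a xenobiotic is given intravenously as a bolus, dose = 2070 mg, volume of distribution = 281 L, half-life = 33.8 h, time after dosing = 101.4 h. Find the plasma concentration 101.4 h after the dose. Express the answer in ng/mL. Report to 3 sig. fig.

921 ng/mL

C₀ = Dose / Vd = 2070 / 281 = 7.367 mg/L
k = ln2 / t½ = 0.693147 / 33.8 = 0.02051 h⁻¹
t / t½ = 101.4 / 33.8 = 3 half-lives
C = C₀ × (1/2)^3 = 7.367 × 0.1250 = 0.9209 mg/L
Convert: 0.9209 mg/L × 1000 = 920.9 ng/mL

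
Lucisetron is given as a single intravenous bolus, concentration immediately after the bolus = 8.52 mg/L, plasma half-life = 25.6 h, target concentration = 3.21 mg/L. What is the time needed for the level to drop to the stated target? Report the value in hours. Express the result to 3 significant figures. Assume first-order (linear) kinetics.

k = ln2 / t½ = 0.693147 / 25.6 = 0.02708 h⁻¹
t = ln(C₀ / C) / k = ln(8.520 / 3.21) / 0.02708
  = ln(2.654) / 0.02708 = 0.9761 / 0.02708 = 36.05 h

36.1 h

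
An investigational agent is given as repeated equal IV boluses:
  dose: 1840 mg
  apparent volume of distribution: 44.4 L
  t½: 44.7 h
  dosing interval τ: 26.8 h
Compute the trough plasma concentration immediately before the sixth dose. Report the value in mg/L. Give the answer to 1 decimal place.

C₀ per dose = Dose / Vd = 1840 / 44.4 = 41.44 mg/L
k = ln2 / t½ = 0.693147 / 44.7 = 0.01551 h⁻¹
Fraction remaining after one interval: r = e^(−kτ) = e^(−0.01551 × 26.8) = 0.6599
Before dose 6, 5 doses have been given (aged 1τ, 2τ, 3τ, 4τ, 5τ).
C_trough = C₀ × (r + r² + … + r^5) = C₀ × r(1−r^5)/(1−r)
        = 41.44 × 0.6599 × (1 − 0.1251) / (1 − 0.6599) = 70.35 mg/L

70.4 mg/L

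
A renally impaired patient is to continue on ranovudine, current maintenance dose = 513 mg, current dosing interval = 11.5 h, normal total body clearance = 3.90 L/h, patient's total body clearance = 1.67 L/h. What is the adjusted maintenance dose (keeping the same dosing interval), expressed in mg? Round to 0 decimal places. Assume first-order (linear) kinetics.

To keep the same average steady-state level, dosing rate must scale with clearance.
CL ratio = 1.67 / 3.90 = 0.4282
New dose (same interval) = 513 × 0.4282 = 219.7 mg

220 mg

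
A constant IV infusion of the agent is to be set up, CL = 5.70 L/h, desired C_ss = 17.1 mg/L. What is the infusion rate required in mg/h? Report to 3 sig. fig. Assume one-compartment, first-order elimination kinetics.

97.5 mg/h

At steady state, infusion rate R₀ = Css × CL = 17.1 × 5.700 = 97.47 mg/h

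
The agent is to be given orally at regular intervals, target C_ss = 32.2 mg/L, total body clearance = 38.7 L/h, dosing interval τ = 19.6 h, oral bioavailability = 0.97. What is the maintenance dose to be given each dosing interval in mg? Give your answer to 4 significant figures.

25180 mg

At steady state, F × (Dose/τ) = Css × CL.
Dose = Css × CL × τ / F = 32.2 × 38.70 × 19.6 / 0.97 = 25180 mg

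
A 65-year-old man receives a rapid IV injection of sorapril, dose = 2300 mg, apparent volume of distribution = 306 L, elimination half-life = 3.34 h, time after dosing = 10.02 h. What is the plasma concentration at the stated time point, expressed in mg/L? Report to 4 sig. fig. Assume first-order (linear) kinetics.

0.9395 mg/L

C₀ = Dose / Vd = 2300 / 306 = 7.516 mg/L
k = ln2 / t½ = 0.693147 / 3.34 = 0.2075 h⁻¹
t / t½ = 10.02 / 3.34 = 3 half-lives
C = C₀ × (1/2)^3 = 7.516 × 0.1250 = 0.9395 mg/L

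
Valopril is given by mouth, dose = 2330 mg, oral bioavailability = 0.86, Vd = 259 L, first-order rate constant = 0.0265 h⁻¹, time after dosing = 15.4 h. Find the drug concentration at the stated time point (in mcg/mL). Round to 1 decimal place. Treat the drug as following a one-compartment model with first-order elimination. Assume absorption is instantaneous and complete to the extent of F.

Amount reaching circulation = F × Dose = 0.86 × 2330 = 2004 mg
C₀ = F·Dose / Vd = 2004 / 259 = 7.737 mg/L
C = C₀ · e^(−k·t) = 7.737 × e^(−0.02650 × 15.4)
  = 7.737 × 0.6649 = 5.144 mg/L
(5.144 mg/L = 5.144 mcg/mL)

5.1 mcg/mL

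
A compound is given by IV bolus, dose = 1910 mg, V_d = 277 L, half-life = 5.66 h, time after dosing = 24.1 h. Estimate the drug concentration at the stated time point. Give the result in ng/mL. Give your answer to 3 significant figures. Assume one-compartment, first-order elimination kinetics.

C₀ = Dose / Vd = 1910 / 277 = 6.895 mg/L
k = ln2 / t½ = 0.693147 / 5.66 = 0.1225 h⁻¹
C = C₀ · e^(−k·t) = 6.895 × e^(−0.1225 × 24.1)
  = 6.895 × 0.05222 = 0.3601 mg/L
Convert: 0.3601 mg/L × 1000 = 360.1 ng/mL

360 ng/mL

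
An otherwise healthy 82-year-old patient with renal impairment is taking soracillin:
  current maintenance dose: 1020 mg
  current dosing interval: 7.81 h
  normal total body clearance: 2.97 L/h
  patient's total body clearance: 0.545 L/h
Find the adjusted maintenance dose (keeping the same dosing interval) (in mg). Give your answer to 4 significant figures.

187.2 mg

To keep the same average steady-state level, dosing rate must scale with clearance.
CL ratio = 0.545 / 2.97 = 0.1835
New dose (same interval) = 1020 × 0.1835 = 187.2 mg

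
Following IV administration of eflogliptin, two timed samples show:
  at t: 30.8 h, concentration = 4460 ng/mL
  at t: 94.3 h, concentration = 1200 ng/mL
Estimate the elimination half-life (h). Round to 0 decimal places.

k = ln(C₁/C₂) / (t₂ − t₁) = ln(4460/1200) / (94.3 − 30.8)
  = 1.313 / 63.50 = 0.02068 h⁻¹
t½ = ln2 / k = 0.693147 / 0.02068 = 33.52 h

34 h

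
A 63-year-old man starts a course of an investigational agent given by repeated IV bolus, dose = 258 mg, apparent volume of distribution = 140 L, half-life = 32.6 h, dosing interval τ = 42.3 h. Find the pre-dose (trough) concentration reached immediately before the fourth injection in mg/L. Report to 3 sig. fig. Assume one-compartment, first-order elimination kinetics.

1.18 mg/L

C₀ per dose = Dose / Vd = 258 / 140 = 1.843 mg/L
k = ln2 / t½ = 0.693147 / 32.6 = 0.02126 h⁻¹
Fraction remaining after one interval: r = e^(−kτ) = e^(−0.02126 × 42.3) = 0.4069
Before dose 4, 3 doses have been given (aged 1τ, 2τ, 3τ).
C_trough = C₀ × (r + r² + … + r^3) = C₀ × r(1−r^3)/(1−r)
        = 1.843 × 0.4069 × (1 − 0.06737) / (1 − 0.4069) = 1.179 mg/L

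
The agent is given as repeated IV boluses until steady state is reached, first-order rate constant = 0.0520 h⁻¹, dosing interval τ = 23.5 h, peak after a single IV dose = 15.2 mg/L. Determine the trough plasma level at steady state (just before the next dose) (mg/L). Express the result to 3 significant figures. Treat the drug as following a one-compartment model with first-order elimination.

6.35 mg/L

e^(−kτ) = e^(−0.05200 × 23.5) = 0.2946
Accumulation ratio R = 1 / (1 − e^(−kτ)) = 1 / (1 − 0.2946) = 1.418
Steady-state trough = C₀ × R × e^(−kτ) = 15.2 × 1.418 × 0.2946 = 6.350 mg/L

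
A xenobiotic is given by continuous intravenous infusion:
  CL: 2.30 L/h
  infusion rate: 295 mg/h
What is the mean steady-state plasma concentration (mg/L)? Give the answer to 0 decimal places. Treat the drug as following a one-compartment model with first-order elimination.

128 mg/L

At steady state Css = R₀ / CL = 295 / 2.300 = 128.3 mg/L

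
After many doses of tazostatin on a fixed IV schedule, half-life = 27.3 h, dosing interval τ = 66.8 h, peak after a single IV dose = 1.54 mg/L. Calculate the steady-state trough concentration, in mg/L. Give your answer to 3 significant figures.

k = ln2 / t½ = 0.693147 / 27.3 = 0.02539 h⁻¹
e^(−kτ) = e^(−0.02539 × 66.8) = 0.1834
Accumulation ratio R = 1 / (1 − e^(−kτ)) = 1 / (1 − 0.1834) = 1.225
Steady-state trough = C₀ × R × e^(−kτ) = 1.54 × 1.225 × 0.1834 = 0.3460 mg/L

0.346 mg/L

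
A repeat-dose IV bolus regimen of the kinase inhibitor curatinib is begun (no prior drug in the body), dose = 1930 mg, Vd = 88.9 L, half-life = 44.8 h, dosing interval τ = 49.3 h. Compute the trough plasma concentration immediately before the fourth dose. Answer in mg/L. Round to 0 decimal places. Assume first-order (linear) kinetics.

17 mg/L

C₀ per dose = Dose / Vd = 1930 / 88.9 = 21.71 mg/L
k = ln2 / t½ = 0.693147 / 44.8 = 0.01547 h⁻¹
Fraction remaining after one interval: r = e^(−kτ) = e^(−0.01547 × 49.3) = 0.4664
Before dose 4, 3 doses have been given (aged 1τ, 2τ, 3τ).
C_trough = C₀ × (r + r² + … + r^3) = C₀ × r(1−r^3)/(1−r)
        = 21.71 × 0.4664 × (1 − 0.1015) / (1 − 0.4664) = 17.05 mg/L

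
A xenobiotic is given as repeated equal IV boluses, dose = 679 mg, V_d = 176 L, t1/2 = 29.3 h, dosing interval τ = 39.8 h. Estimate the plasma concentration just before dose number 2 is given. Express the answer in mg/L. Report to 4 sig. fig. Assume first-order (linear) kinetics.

1.505 mg/L

C₀ per dose = Dose / Vd = 679 / 176 = 3.858 mg/L
k = ln2 / t½ = 0.693147 / 29.3 = 0.02366 h⁻¹
Fraction remaining after one interval: r = e^(−kτ) = e^(−0.02366 × 39.8) = 0.3900
Before dose 2, 1 dose has been given (aged 1τ).
C_trough = C₀ × r = 3.858 × 0.3900 = 1.505 mg/L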